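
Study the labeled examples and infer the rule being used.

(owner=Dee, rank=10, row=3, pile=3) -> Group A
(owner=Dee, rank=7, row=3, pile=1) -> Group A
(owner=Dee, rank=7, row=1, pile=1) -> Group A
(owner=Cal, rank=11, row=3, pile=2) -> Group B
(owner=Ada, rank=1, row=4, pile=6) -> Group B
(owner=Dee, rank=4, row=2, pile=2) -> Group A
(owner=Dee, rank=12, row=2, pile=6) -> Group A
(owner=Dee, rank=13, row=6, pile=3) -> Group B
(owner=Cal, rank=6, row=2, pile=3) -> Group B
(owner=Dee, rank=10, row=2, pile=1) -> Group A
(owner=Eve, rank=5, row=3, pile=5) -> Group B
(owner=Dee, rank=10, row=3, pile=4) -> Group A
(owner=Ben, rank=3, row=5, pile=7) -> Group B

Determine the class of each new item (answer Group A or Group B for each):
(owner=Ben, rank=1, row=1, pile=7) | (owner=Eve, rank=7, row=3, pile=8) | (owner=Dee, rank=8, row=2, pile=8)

Group B, Group B, Group A

The rule appears to be: owner is Dee AND row ≤ 3.
(owner=Ben, rank=1, row=1, pile=7): owner is Ben, row = 1, does not satisfy this → Group B.
(owner=Eve, rank=7, row=3, pile=8): owner is Eve, row = 3, does not satisfy this → Group B.
(owner=Dee, rank=8, row=2, pile=8): owner is Dee, row = 2, checks out → Group A.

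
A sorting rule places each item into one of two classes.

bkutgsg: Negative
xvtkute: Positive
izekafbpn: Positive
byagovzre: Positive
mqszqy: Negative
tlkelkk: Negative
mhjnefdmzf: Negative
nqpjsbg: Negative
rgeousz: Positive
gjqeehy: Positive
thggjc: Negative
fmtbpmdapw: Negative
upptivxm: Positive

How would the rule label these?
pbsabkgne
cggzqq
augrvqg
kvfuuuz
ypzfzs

Positive, Negative, Positive, Positive, Negative

The common property of the 'Positive' items is: has ≥ 2 vowels. No 'Negative' item has it.
pbsabkgne: 2 vowels — passes, so Positive.
cggzqq: 0 vowels — does not fit, so Negative.
augrvqg: 2 vowels — passes, so Positive.
kvfuuuz: 3 vowels — passes, so Positive.
ypzfzs: 0 vowels — does not fit, so Negative.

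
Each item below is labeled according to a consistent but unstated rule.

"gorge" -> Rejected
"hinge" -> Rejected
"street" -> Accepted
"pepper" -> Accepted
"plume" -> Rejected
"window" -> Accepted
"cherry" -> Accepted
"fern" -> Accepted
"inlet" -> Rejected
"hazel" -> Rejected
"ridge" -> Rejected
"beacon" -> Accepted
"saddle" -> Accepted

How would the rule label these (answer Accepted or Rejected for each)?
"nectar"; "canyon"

A rule that fits every label: even length — true of each 'Accepted' example, false of each 'Rejected' one.
"nectar" — length 6, hence Accepted. "canyon" — length 6, hence Accepted.

Accepted, Accepted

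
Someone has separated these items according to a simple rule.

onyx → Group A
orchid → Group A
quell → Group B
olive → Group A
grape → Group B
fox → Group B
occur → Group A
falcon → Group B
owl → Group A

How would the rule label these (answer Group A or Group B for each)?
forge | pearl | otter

Group B, Group B, Group A

The classifier is using: starts with 'o'.
Group B: forge, since starts with 'f'.
Group B: pearl, since starts with 'p'.
Group A: otter, since starts with 'o'.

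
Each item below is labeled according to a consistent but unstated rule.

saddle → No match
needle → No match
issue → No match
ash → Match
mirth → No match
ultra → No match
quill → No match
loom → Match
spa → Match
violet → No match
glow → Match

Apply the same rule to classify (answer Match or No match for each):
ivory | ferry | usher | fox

The distinguishing property — length ≤ 4 — holds for all the 'Match' cases and none of the 'No match' cases.
ivory: length 5, fails the rule → No match. ferry: length 5, fails the rule → No match. usher: length 5, fails the rule → No match. fox: length 3, checks out → Match.

No match, No match, No match, Match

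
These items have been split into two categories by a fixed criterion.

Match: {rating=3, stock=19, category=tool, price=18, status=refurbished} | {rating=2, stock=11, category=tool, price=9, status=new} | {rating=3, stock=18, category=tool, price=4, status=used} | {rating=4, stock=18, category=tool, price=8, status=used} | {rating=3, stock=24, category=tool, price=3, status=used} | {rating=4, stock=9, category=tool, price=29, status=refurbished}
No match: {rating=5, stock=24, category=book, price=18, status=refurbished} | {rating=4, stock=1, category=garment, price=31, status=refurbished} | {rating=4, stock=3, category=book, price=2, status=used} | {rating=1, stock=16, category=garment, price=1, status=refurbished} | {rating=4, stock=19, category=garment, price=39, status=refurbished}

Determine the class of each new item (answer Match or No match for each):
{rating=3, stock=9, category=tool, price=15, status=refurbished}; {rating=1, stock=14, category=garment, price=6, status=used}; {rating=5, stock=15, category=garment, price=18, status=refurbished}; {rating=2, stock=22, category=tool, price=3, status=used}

Match, No match, No match, Match

The rule appears to be: category is tool.
{rating=3, stock=9, category=tool, price=15, status=refurbished}: Match (category is tool). {rating=1, stock=14, category=garment, price=6, status=used}: No match (category is garment). {rating=5, stock=15, category=garment, price=18, status=refurbished}: No match (category is garment). {rating=2, stock=22, category=tool, price=3, status=used}: Match (category is tool).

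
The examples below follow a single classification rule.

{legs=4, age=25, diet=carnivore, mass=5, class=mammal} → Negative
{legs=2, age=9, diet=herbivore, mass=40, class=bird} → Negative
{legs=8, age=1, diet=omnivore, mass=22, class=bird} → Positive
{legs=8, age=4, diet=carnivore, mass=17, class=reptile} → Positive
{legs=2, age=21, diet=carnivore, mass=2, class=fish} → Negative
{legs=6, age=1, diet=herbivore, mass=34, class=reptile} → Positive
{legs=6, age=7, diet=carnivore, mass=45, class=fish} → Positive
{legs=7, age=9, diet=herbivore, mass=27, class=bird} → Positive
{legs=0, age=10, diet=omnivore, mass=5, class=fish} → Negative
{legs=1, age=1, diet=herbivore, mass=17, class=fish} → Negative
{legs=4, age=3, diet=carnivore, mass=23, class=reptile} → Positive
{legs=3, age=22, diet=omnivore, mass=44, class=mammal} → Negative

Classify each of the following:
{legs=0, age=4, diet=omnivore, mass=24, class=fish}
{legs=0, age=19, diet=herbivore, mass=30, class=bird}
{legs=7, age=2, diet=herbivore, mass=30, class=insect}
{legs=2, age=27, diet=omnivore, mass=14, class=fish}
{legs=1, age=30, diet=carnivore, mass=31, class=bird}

Negative, Negative, Positive, Negative, Negative

The distinguishing property — age ≤ 9 AND legs ≥ 3 — holds for all the 'Positive' cases and none of the 'Negative' cases.
{legs=0, age=4, diet=omnivore, mass=24, class=fish}: Negative (age = 4, legs = 0). {legs=0, age=19, diet=herbivore, mass=30, class=bird}: Negative (age = 19, legs = 0). {legs=7, age=2, diet=herbivore, mass=30, class=insect}: Positive (age = 2, legs = 7). {legs=2, age=27, diet=omnivore, mass=14, class=fish}: Negative (age = 27, legs = 2). {legs=1, age=30, diet=carnivore, mass=31, class=bird}: Negative (age = 30, legs = 1).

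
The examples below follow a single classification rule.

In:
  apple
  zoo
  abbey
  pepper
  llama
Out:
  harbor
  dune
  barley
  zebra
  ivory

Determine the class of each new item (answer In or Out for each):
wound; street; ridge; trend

Out, In, Out, Out

The distinguishing property — has a double letter — holds for all the 'In' cases and none of the 'Out' cases.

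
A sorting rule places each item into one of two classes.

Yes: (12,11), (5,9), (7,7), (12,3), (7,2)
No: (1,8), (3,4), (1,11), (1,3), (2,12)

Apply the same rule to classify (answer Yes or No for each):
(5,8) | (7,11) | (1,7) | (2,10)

The pattern is that an item is 'Yes' exactly when: first ≥ 4.

Yes, Yes, No, No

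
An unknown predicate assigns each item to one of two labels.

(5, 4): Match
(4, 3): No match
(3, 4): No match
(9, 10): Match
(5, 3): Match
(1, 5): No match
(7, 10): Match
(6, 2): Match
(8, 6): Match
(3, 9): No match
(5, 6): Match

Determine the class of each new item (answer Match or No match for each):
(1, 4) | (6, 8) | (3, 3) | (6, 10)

'Match' ⟺ first ≥ 5.
(1, 4): first 1, lacks this property → No match. (6, 8): first 6, checks out → Match. (3, 3): first 3, lacks this property → No match. (6, 10): first 6, checks out → Match.

No match, Match, No match, Match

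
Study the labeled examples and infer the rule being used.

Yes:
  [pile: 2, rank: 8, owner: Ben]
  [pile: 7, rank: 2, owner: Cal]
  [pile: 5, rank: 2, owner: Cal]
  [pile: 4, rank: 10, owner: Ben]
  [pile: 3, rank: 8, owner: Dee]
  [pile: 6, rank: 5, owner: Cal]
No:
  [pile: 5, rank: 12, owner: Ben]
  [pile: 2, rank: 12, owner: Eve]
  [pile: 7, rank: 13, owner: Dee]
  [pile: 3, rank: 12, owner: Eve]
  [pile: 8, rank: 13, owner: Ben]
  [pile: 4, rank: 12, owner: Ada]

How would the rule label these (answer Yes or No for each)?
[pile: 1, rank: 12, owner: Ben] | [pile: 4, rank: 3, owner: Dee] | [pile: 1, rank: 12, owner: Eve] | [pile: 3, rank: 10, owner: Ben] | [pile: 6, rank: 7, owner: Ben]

All 'Yes' examples share one property — rank ≤ 10 — and every 'No' example lacks it.
[pile: 1, rank: 12, owner: Ben] → rank = 12 → No. [pile: 4, rank: 3, owner: Dee] → rank = 3 → Yes. [pile: 1, rank: 12, owner: Eve] → rank = 12 → No. [pile: 3, rank: 10, owner: Ben] → rank = 10 → Yes. [pile: 6, rank: 7, owner: Ben] → rank = 7 → Yes.

No, Yes, No, Yes, Yes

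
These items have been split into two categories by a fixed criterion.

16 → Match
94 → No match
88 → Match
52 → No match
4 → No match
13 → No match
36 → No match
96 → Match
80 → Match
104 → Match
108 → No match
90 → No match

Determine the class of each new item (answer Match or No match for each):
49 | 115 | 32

No match, No match, Match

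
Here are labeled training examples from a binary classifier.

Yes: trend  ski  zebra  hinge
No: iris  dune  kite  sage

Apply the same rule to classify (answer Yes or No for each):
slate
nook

Every 'Yes' example satisfies: odd length. None of the 'No' examples do.

Yes, No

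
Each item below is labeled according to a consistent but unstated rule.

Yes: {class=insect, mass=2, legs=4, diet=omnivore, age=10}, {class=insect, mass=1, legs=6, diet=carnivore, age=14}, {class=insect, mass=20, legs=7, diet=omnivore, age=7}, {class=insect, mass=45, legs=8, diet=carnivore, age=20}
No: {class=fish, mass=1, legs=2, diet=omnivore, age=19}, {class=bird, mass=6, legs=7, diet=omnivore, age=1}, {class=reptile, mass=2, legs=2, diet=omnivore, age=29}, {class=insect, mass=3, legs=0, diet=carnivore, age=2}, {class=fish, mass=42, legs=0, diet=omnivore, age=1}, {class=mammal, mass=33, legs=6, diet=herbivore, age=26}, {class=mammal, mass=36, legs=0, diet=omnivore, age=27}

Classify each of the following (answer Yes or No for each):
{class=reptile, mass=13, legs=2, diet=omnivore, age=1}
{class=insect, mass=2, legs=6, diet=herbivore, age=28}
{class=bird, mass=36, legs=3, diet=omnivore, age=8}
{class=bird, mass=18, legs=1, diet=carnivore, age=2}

One predicate separates the groups cleanly: class is insect AND age ≥ 7.
{class=reptile, mass=13, legs=2, diet=omnivore, age=1}: No (class is reptile, age = 1).
{class=insect, mass=2, legs=6, diet=herbivore, age=28}: Yes (class is insect, age = 28).
{class=bird, mass=36, legs=3, diet=omnivore, age=8}: No (class is bird, age = 8).
{class=bird, mass=18, legs=1, diet=carnivore, age=2}: No (class is bird, age = 2).

No, Yes, No, No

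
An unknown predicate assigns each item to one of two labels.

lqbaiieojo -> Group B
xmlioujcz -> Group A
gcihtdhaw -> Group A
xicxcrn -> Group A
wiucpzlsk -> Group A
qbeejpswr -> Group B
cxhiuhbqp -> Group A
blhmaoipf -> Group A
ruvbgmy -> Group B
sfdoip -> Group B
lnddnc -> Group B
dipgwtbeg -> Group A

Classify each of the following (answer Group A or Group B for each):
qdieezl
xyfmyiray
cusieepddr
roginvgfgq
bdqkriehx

Group A, Group A, Group B, Group B, Group A

All 'Group A' examples share one property — odd length AND contains 'i' — and every 'Group B' example lacks it.
Group A: qdieezl, since length 7, has 'i'.
Group A: xyfmyiray, since length 9, has 'i'.
Group B: cusieepddr, since length 10, has 'i'.
Group B: roginvgfgq, since length 10, has 'i'.
Group A: bdqkriehx, since length 9, has 'i'.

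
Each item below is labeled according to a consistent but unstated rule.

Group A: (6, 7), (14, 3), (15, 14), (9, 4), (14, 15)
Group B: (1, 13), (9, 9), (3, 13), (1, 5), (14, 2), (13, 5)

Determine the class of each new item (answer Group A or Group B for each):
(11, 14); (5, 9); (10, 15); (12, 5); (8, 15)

The simplest hypothesis consistent with all the labels is: sum is odd.
(11, 14): 11+14 = 25, meets the rule → Group A. (5, 9): 5+9 = 14, doesn't qualify → Group B. (10, 15): 10+15 = 25, meets the rule → Group A. (12, 5): 12+5 = 17, meets the rule → Group A. (8, 15): 8+15 = 23, meets the rule → Group A.

Group A, Group B, Group A, Group A, Group A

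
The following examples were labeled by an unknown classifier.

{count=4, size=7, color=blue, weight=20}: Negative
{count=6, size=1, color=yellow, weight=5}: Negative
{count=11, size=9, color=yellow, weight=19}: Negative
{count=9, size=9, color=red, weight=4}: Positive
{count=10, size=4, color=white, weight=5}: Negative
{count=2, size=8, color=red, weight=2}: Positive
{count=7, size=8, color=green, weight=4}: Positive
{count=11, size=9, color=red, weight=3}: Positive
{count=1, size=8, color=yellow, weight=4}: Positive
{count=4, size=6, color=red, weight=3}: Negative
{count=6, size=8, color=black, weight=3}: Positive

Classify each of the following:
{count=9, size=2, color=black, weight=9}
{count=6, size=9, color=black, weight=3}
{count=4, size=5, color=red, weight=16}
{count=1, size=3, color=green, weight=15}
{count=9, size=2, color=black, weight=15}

A rule that fits every label: weight ≤ 4 AND size ≥ 7 — true of each 'Positive' example, false of each 'Negative' one.
{count=9, size=2, color=black, weight=9}: weight = 9, size = 2 — fails this test, so Negative. {count=6, size=9, color=black, weight=3}: weight = 3, size = 9 — qualifies, so Positive. {count=4, size=5, color=red, weight=16}: weight = 16, size = 5 — fails this test, so Negative. {count=1, size=3, color=green, weight=15}: weight = 15, size = 3 — fails this test, so Negative. {count=9, size=2, color=black, weight=15}: weight = 15, size = 2 — fails this test, so Negative.

Negative, Positive, Negative, Negative, Negative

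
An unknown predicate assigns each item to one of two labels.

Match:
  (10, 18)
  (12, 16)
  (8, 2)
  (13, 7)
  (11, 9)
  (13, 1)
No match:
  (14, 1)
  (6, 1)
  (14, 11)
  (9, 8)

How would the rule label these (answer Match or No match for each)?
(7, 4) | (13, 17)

All 'Match' examples share one property — sum is even — and every 'No match' example lacks it.
(7, 4): No match (7+4 = 11).
(13, 17): Match (13+17 = 30).

No match, Match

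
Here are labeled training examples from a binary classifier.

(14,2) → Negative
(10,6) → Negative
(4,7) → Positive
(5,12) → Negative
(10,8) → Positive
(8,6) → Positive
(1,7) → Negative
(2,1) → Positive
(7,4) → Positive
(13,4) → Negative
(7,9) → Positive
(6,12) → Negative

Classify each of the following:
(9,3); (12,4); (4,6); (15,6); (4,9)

Negative, Negative, Positive, Negative, Negative

The common property of the 'Positive' items is: |first − second| ≤ 3. No 'Negative' item has it.
(9,3): |9−3| = 6 — does not satisfy this, so Negative. (12,4): |12−4| = 8 — does not satisfy this, so Negative. (4,6): |4−6| = 2 — qualifies, so Positive. (15,6): |15−6| = 9 — does not satisfy this, so Negative. (4,9): |4−9| = 5 — does not satisfy this, so Negative.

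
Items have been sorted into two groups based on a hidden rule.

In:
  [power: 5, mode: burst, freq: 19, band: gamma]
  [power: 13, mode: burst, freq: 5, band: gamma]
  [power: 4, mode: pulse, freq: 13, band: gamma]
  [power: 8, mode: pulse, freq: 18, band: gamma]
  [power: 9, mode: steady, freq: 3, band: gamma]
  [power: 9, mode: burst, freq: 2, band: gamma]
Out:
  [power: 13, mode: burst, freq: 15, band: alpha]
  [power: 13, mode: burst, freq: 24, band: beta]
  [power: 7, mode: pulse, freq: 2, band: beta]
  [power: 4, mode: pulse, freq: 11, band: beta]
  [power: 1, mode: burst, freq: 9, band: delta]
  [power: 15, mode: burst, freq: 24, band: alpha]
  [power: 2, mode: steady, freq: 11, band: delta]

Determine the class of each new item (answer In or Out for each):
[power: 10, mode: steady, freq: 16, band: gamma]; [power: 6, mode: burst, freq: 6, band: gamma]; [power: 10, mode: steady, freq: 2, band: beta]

Every 'In' example satisfies: band is gamma. None of the 'Out' examples do.
[power: 10, mode: steady, freq: 16, band: gamma]: band is gamma, fits → In. [power: 6, mode: burst, freq: 6, band: gamma]: band is gamma, fits → In. [power: 10, mode: steady, freq: 2, band: beta]: band is beta, lacks this property → Out.

In, In, Out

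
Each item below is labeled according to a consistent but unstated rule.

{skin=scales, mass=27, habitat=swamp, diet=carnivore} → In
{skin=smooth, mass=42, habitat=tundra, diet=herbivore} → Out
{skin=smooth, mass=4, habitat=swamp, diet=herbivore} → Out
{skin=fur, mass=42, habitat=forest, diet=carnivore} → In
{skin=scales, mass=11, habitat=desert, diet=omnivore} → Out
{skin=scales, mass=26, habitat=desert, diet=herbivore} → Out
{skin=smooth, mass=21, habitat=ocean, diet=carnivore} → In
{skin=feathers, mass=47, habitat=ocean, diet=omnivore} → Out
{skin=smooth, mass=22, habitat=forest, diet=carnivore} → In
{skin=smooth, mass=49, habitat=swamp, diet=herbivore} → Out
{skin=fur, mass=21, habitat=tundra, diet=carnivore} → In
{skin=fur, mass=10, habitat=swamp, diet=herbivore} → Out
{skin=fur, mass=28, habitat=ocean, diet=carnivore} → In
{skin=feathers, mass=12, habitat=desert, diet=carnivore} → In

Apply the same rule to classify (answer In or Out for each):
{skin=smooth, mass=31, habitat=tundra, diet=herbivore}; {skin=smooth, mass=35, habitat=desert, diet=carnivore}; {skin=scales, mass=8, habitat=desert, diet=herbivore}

Out, In, Out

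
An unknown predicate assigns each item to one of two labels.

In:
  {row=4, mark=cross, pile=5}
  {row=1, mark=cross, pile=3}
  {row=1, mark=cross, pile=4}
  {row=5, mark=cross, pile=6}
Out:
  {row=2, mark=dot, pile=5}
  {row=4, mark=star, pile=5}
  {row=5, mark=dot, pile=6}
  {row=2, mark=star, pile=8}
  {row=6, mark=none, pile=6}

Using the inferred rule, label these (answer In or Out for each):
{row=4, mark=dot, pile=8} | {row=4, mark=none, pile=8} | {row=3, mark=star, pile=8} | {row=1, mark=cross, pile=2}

The rule appears to be: mark is cross.
{row=4, mark=dot, pile=8}: mark is dot — doesn't qualify, so Out. {row=4, mark=none, pile=8}: mark is none — doesn't qualify, so Out. {row=3, mark=star, pile=8}: mark is star — doesn't qualify, so Out. {row=1, mark=cross, pile=2}: mark is cross — has this property, so In.

Out, Out, Out, In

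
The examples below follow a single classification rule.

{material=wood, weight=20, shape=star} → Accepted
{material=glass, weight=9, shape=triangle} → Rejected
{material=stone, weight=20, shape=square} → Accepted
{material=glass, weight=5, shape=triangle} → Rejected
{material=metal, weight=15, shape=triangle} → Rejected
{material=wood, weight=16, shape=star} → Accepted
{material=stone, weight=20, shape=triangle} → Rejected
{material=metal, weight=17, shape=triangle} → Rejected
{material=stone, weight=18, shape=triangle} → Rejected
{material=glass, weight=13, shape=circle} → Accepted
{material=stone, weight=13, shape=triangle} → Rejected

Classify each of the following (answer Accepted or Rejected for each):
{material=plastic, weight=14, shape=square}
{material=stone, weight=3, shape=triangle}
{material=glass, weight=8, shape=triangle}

Accepted, Rejected, Rejected

Looking at the examples, the only property every 'Accepted' case has and every 'Rejected' case lacks is: shape is not triangle.
{material=plastic, weight=14, shape=square} — shape is square, hence Accepted. {material=stone, weight=3, shape=triangle} — shape is triangle, hence Rejected. {material=glass, weight=8, shape=triangle} — shape is triangle, hence Rejected.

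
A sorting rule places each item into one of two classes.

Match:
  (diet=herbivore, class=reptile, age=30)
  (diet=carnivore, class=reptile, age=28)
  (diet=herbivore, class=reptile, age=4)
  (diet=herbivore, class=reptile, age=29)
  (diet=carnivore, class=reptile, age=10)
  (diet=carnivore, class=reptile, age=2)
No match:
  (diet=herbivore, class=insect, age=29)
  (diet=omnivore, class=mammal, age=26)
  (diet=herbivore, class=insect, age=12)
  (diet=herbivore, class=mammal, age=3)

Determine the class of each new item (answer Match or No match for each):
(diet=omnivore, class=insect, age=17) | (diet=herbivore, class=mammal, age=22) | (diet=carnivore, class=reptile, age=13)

No match, No match, Match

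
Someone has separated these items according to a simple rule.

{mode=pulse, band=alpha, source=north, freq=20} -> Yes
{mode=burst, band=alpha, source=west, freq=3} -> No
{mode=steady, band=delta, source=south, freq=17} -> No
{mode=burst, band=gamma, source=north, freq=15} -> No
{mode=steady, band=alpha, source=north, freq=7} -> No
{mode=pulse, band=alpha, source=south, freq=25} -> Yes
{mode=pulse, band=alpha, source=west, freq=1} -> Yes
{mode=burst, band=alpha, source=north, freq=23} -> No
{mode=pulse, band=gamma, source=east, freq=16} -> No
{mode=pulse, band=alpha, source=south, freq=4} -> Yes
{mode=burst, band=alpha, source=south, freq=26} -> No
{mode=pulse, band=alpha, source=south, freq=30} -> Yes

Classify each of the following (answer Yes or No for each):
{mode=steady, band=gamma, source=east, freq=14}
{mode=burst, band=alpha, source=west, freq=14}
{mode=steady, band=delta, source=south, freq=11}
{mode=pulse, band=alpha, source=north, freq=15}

No, No, No, Yes

Every 'Yes' example satisfies: band is alpha AND mode is pulse. None of the 'No' examples do.
{mode=steady, band=gamma, source=east, freq=14} — band is gamma, mode is steady, hence No. {mode=burst, band=alpha, source=west, freq=14} — band is alpha, mode is burst, hence No. {mode=steady, band=delta, source=south, freq=11} — band is delta, mode is steady, hence No. {mode=pulse, band=alpha, source=north, freq=15} — band is alpha, mode is pulse, hence Yes.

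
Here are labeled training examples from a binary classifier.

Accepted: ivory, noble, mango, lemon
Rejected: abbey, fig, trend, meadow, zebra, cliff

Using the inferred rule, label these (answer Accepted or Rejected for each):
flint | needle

The simplest hypothesis consistent with all the labels is: odd length AND contains 'o'.
flint: length 5, no 'o', lacks this property → Rejected. needle: length 6, no 'o', lacks this property → Rejected.

Rejected, Rejected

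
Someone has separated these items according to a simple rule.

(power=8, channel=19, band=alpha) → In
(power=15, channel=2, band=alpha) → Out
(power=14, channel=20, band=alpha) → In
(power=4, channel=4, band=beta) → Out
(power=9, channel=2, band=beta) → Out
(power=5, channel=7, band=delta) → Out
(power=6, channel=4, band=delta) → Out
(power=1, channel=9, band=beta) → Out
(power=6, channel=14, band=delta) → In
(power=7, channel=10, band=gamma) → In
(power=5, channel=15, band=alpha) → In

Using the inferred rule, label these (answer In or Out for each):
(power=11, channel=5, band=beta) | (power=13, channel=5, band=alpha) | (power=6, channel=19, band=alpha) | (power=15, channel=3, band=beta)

The distinguishing property — channel ≥ 10 — holds for all the 'In' cases and none of the 'Out' cases.
Out: (power=11, channel=5, band=beta), since channel = 5. Out: (power=13, channel=5, band=alpha), since channel = 5. In: (power=6, channel=19, band=alpha), since channel = 19. Out: (power=15, channel=3, band=beta), since channel = 3.

Out, Out, In, Out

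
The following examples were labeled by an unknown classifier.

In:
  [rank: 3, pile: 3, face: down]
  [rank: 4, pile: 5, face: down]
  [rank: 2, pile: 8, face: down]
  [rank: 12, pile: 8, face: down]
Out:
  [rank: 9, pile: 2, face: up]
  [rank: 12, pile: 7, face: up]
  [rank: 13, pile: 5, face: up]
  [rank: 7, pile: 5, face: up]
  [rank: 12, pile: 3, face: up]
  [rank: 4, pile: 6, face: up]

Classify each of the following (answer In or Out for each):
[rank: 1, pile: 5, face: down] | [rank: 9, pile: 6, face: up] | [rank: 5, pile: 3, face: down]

In, Out, In

Looking at the examples, the only property every 'In' case has and every 'Out' case lacks is: face is down.
In: [rank: 1, pile: 5, face: down], since face is down. Out: [rank: 9, pile: 6, face: up], since face is up. In: [rank: 5, pile: 3, face: down], since face is down.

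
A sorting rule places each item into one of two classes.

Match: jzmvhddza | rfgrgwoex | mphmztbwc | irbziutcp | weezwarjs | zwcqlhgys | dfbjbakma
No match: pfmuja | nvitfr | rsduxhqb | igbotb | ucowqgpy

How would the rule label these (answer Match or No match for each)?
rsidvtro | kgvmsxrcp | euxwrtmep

A rule that fits every label: odd length — true of each 'Match' example, false of each 'No match' one.
No match: rsidvtro, since length 8. Match: kgvmsxrcp, since length 9. Match: euxwrtmep, since length 9.

No match, Match, Match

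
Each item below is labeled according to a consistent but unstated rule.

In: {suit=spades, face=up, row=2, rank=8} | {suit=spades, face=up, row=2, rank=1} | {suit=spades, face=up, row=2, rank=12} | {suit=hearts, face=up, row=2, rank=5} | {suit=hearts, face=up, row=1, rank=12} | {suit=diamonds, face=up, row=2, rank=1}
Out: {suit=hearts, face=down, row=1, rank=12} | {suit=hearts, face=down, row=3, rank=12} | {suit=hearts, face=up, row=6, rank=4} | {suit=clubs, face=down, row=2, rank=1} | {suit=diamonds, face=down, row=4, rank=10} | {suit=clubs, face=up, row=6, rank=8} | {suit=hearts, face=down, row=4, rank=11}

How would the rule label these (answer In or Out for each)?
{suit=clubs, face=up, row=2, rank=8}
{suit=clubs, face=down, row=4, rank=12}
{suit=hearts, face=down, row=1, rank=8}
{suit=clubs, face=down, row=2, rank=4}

Every 'In' example satisfies: face is up AND row ≤ 2. None of the 'Out' examples do.

In, Out, Out, Out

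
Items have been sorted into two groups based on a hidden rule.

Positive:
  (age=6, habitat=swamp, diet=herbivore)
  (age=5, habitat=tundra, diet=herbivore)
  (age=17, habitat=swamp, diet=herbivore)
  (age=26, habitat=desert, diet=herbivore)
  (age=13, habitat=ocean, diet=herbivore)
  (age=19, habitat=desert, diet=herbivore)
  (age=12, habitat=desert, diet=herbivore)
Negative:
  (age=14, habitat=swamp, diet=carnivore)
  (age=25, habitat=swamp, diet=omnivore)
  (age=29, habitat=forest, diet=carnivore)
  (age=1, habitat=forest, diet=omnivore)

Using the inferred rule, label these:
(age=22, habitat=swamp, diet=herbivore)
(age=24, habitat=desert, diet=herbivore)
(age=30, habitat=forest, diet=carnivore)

Every 'Positive' example satisfies: diet is herbivore. None of the 'Negative' examples do.
Positive: (age=22, habitat=swamp, diet=herbivore), since diet is herbivore.
Positive: (age=24, habitat=desert, diet=herbivore), since diet is herbivore.
Negative: (age=30, habitat=forest, diet=carnivore), since diet is carnivore.

Positive, Positive, Negative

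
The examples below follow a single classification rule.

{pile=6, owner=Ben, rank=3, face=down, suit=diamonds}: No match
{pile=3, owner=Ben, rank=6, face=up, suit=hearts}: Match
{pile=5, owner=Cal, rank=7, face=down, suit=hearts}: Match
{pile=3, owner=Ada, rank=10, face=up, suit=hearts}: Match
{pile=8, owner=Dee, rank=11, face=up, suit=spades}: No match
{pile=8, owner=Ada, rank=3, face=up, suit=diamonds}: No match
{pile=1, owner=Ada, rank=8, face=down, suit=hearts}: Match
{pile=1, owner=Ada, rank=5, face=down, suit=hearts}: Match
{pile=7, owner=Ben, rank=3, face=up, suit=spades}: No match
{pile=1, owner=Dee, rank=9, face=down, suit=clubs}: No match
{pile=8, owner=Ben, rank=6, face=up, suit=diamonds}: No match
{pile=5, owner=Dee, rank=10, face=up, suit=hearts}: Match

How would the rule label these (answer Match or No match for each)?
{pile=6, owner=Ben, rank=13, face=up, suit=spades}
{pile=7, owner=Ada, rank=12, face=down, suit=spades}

No match, No match

The common property of the 'Match' items is: suit is hearts. No 'No match' item has it.
{pile=6, owner=Ben, rank=13, face=up, suit=spades}: suit is spades, doesn't qualify → No match. {pile=7, owner=Ada, rank=12, face=down, suit=spades}: suit is spades, doesn't qualify → No match.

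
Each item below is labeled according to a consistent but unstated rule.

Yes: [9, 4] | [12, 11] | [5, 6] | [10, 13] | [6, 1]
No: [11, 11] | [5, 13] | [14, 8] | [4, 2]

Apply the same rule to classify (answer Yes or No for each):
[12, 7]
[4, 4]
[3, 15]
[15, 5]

Yes, No, No, No

A rule that fits every label: sum is odd — true of each 'Yes' example, false of each 'No' one.
[12, 7] → 12+7 = 19 → Yes.
[4, 4] → 4+4 = 8 → No.
[3, 15] → 3+15 = 18 → No.
[15, 5] → 15+5 = 20 → No.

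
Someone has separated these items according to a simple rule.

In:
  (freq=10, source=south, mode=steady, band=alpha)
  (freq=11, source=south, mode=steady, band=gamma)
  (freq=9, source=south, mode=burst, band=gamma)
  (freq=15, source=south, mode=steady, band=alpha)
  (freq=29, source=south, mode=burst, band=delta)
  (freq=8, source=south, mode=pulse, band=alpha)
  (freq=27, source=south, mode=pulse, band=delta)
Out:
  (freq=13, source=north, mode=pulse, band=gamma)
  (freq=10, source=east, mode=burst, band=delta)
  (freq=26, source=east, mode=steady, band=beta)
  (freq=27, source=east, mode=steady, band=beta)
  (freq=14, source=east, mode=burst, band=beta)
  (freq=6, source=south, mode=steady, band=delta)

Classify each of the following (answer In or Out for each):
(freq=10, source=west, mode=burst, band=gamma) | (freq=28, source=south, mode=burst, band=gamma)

Out, In

The classifier is using: source is south AND freq ≥ 8.
(freq=10, source=west, mode=burst, band=gamma) — source is west, freq = 10, hence Out.
(freq=28, source=south, mode=burst, band=gamma) — source is south, freq = 28, hence In.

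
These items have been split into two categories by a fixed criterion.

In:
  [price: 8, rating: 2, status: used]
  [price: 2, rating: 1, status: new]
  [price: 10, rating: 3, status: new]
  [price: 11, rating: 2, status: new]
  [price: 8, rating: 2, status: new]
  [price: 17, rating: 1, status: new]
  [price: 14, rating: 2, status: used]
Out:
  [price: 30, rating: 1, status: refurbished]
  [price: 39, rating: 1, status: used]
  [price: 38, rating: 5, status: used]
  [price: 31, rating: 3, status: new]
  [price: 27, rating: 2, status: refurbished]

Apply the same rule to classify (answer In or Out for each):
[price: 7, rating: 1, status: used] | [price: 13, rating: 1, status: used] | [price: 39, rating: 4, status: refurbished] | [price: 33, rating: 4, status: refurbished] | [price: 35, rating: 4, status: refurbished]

In, In, Out, Out, Out

A rule that fits every label: price ≤ 17 — true of each 'In' example, false of each 'Out' one.
[price: 7, rating: 1, status: used]: In (price = 7).
[price: 13, rating: 1, status: used]: In (price = 13).
[price: 39, rating: 4, status: refurbished]: Out (price = 39).
[price: 33, rating: 4, status: refurbished]: Out (price = 33).
[price: 35, rating: 4, status: refurbished]: Out (price = 35).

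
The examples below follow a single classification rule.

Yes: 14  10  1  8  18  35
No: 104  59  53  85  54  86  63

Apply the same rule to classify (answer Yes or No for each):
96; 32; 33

A rule that fits every label: at most 35 — true of each 'Yes' example, false of each 'No' one.
96: 96 > 35 — fails this test, so No.
32: 32 ≤ 35 — fits, so Yes.
33: 33 ≤ 35 — fits, so Yes.

No, Yes, Yes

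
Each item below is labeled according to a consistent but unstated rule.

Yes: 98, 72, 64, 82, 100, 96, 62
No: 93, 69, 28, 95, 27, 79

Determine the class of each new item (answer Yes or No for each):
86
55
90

Yes, No, Yes

A rule that fits every label: even AND at least 62 — true of each 'Yes' example, false of each 'No' one.
86: 86 is even, 86 ≥ 62 — has this property, so Yes. 55: 55 is odd, 55 < 62 — does not fit, so No. 90: 90 is even, 90 ≥ 62 — has this property, so Yes.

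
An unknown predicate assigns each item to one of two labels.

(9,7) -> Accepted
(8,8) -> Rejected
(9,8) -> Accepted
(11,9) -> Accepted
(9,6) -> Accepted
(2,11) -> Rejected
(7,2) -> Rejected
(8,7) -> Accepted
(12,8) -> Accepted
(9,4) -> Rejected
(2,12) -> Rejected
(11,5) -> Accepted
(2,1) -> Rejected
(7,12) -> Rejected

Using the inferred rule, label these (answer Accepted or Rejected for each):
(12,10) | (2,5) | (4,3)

The distinguishing property — first > second AND sum ≥ 14 — holds for all the 'Accepted' cases and none of the 'Rejected' cases.

Accepted, Rejected, Rejected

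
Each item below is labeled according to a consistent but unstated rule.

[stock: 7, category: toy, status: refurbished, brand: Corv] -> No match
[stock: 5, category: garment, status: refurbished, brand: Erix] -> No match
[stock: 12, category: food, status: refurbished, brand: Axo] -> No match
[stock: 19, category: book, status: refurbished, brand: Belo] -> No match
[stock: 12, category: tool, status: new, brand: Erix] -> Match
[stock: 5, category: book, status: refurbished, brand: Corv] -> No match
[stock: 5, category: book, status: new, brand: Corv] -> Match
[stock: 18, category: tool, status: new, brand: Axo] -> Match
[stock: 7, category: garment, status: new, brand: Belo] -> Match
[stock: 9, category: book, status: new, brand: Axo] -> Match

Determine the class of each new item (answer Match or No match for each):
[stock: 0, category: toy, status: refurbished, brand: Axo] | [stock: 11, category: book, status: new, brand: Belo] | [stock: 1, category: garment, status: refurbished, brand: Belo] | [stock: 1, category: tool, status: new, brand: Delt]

One predicate separates the groups cleanly: status is new.

No match, Match, No match, Match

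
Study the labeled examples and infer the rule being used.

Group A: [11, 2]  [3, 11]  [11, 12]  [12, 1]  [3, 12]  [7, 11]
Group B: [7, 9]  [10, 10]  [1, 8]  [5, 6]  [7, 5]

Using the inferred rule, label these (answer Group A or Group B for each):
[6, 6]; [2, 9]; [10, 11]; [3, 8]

All 'Group A' examples share one property — max ≥ 11 — and every 'Group B' example lacks it.
[6, 6]: max 6 — does not satisfy this, so Group B. [2, 9]: max 9 — does not satisfy this, so Group B. [10, 11]: max 11 — checks out, so Group A. [3, 8]: max 8 — does not satisfy this, so Group B.

Group B, Group B, Group A, Group B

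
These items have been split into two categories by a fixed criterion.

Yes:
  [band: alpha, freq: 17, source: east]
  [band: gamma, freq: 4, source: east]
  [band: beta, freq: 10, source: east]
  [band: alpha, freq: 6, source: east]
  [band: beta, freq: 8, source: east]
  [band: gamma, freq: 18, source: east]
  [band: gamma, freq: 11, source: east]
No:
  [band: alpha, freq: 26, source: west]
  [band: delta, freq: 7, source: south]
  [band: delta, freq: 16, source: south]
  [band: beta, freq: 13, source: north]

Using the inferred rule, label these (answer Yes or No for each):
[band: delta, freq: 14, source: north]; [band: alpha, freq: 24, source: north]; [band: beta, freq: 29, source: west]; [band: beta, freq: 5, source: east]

No, No, No, Yes

The pattern is that an item is 'Yes' exactly when: source is east.
No: [band: delta, freq: 14, source: north], since source is north.
No: [band: alpha, freq: 24, source: north], since source is north.
No: [band: beta, freq: 29, source: west], since source is west.
Yes: [band: beta, freq: 5, source: east], since source is east.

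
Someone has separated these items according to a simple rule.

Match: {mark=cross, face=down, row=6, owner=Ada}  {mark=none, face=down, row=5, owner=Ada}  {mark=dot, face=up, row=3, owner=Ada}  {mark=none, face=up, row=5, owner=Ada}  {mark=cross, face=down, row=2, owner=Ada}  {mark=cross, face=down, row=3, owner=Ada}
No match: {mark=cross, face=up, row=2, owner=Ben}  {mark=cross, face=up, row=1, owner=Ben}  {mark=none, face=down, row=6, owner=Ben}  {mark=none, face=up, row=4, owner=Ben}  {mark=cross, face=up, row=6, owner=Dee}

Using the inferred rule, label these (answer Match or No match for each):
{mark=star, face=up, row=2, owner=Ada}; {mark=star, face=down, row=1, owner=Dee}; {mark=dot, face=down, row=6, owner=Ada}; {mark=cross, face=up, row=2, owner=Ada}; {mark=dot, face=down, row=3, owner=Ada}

The pattern is that an item is 'Match' exactly when: owner is Ada.
{mark=star, face=up, row=2, owner=Ada}: Match (owner is Ada).
{mark=star, face=down, row=1, owner=Dee}: No match (owner is Dee).
{mark=dot, face=down, row=6, owner=Ada}: Match (owner is Ada).
{mark=cross, face=up, row=2, owner=Ada}: Match (owner is Ada).
{mark=dot, face=down, row=3, owner=Ada}: Match (owner is Ada).

Match, No match, Match, Match, Match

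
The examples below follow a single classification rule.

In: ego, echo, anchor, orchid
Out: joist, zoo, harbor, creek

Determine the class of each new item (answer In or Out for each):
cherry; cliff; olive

Out, Out, In

Every 'In' example satisfies: starts with a vowel. None of the 'Out' examples do.
cherry: starts with 'c', does not fit → Out. cliff: starts with 'c', does not fit → Out. olive: starts with 'o', has this property → In.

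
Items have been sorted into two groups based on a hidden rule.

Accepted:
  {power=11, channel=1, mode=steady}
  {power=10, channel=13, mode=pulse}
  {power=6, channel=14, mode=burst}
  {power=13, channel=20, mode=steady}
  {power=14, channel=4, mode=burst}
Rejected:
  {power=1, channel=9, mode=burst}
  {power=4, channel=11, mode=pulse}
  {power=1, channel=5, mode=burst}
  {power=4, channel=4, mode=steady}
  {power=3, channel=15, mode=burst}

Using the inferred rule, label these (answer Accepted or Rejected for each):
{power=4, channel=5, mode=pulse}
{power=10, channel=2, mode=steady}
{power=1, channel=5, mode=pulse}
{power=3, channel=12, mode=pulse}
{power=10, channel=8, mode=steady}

Rejected, Accepted, Rejected, Rejected, Accepted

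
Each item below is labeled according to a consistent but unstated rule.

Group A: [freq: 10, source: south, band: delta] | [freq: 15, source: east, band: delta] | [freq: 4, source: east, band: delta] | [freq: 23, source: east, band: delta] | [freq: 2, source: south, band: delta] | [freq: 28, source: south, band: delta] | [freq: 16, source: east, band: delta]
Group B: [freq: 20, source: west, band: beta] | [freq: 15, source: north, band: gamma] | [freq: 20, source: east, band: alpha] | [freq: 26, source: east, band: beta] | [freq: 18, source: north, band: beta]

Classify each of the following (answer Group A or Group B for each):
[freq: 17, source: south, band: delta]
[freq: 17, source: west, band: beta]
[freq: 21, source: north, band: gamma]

Group A, Group B, Group B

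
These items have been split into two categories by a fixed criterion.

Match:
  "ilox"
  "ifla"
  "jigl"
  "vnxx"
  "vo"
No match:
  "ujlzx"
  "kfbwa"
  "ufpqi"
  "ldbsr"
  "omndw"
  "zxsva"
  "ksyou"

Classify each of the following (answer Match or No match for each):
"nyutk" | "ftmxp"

No match, No match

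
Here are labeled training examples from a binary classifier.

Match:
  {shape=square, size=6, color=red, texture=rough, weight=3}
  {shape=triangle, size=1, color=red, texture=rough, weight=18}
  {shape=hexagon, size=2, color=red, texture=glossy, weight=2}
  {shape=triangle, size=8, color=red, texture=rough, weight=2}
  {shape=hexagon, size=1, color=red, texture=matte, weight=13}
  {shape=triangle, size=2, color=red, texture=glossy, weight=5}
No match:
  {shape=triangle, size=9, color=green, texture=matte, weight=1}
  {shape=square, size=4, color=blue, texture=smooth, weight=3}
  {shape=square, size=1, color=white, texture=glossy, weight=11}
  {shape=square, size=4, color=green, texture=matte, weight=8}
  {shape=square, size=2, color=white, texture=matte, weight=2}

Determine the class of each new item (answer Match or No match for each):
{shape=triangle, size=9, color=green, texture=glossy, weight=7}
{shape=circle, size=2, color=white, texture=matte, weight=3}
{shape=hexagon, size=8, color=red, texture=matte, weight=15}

No match, No match, Match

The distinguishing property — color is red — holds for all the 'Match' cases and none of the 'No match' cases.
No match: {shape=triangle, size=9, color=green, texture=glossy, weight=7}, since color is green. No match: {shape=circle, size=2, color=white, texture=matte, weight=3}, since color is white. Match: {shape=hexagon, size=8, color=red, texture=matte, weight=15}, since color is red.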